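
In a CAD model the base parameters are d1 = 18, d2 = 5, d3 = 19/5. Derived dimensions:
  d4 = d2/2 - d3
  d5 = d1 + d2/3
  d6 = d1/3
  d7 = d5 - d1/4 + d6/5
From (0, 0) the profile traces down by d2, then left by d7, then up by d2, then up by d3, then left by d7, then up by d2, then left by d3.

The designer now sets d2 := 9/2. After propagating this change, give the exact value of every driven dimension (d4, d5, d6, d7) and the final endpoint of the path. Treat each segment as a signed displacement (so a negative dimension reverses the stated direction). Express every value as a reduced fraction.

d4 = -31/20
d5 = 39/2
d6 = 6
d7 = 81/5
endpoint = (-181/5, 83/10)

Apply edit: d2 := 9/2
  d4 = d2/2 - d3 = -31/20
  d5 = d1 + d2/3 = 39/2
  d6 = d1/3 = 6
  d7 = d5 - d1/4 + d6/5 = 81/5
Walk from origin (0, 0):
  seg 1: down by d2 = 9/2 → (0, -9/2)
  seg 2: left by d7 = 81/5 → (-81/5, -9/2)
  seg 3: up by d2 = 9/2 → (-81/5, 0)
  seg 4: up by d3 = 19/5 → (-81/5, 19/5)
  seg 5: left by d7 = 81/5 → (-162/5, 19/5)
  seg 6: up by d2 = 9/2 → (-162/5, 83/10)
  seg 7: left by d3 = 19/5 → (-181/5, 83/10)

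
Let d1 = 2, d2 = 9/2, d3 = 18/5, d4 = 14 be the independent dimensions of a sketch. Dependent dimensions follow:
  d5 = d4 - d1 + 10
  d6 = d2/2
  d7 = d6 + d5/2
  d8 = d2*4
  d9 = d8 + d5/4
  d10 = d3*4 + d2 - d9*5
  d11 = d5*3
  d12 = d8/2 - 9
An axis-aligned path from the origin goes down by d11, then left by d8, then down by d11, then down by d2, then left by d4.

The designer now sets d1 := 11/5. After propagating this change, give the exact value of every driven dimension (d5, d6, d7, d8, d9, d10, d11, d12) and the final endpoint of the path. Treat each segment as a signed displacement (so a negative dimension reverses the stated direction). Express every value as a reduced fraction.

d5 = 109/5
d6 = 9/4
d7 = 263/20
d8 = 18
d9 = 469/20
d10 = -1967/20
d11 = 327/5
d12 = 0
endpoint = (-32, -1353/10)

Apply edit: d1 := 11/5
  d5 = d4 - d1 + 10 = 109/5
  d6 = d2/2 = 9/4
  d7 = d6 + d5/2 = 263/20
  d8 = d2*4 = 18
  d9 = d8 + d5/4 = 469/20
  d10 = d3*4 + d2 - d9*5 = -1967/20
  d11 = d5*3 = 327/5
  d12 = d8/2 - 9 = 0
Walk from origin (0, 0):
  seg 1: down by d11 = 327/5 → (0, -327/5)
  seg 2: left by d8 = 18 → (-18, -327/5)
  seg 3: down by d11 = 327/5 → (-18, -654/5)
  seg 4: down by d2 = 9/2 → (-18, -1353/10)
  seg 5: left by d4 = 14 → (-32, -1353/10)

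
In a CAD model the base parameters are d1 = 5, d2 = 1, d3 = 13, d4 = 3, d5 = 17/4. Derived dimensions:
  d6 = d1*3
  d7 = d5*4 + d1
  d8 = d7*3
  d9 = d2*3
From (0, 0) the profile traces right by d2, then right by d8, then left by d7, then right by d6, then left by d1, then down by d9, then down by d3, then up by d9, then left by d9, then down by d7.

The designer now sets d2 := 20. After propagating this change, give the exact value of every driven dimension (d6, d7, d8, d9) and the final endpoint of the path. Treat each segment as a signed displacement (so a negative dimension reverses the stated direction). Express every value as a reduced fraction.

Apply edit: d2 := 20
  d6 = d1*3 = 15
  d7 = d5*4 + d1 = 22
  d8 = d7*3 = 66
  d9 = d2*3 = 60
Walk from origin (0, 0):
  seg 1: right by d2 = 20 → (20, 0)
  seg 2: right by d8 = 66 → (86, 0)
  seg 3: left by d7 = 22 → (64, 0)
  seg 4: right by d6 = 15 → (79, 0)
  seg 5: left by d1 = 5 → (74, 0)
  seg 6: down by d9 = 60 → (74, -60)
  seg 7: down by d3 = 13 → (74, -73)
  seg 8: up by d9 = 60 → (74, -13)
  seg 9: left by d9 = 60 → (14, -13)
  seg 10: down by d7 = 22 → (14, -35)

d6 = 15
d7 = 22
d8 = 66
d9 = 60
endpoint = (14, -35)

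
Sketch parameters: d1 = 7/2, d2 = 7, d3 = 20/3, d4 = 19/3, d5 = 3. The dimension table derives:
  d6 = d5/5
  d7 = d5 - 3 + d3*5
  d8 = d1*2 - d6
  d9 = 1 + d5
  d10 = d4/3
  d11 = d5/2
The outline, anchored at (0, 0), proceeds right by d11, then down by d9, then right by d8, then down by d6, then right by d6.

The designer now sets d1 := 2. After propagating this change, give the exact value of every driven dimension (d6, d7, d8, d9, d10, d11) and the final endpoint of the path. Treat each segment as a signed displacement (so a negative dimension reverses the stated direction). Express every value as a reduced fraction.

Apply edit: d1 := 2
  d6 = d5/5 = 3/5
  d7 = d5 - 3 + d3*5 = 100/3
  d8 = d1*2 - d6 = 17/5
  d9 = 1 + d5 = 4
  d10 = d4/3 = 19/9
  d11 = d5/2 = 3/2
Walk from origin (0, 0):
  seg 1: right by d11 = 3/2 → (3/2, 0)
  seg 2: down by d9 = 4 → (3/2, -4)
  seg 3: right by d8 = 17/5 → (49/10, -4)
  seg 4: down by d6 = 3/5 → (49/10, -23/5)
  seg 5: right by d6 = 3/5 → (11/2, -23/5)

d6 = 3/5
d7 = 100/3
d8 = 17/5
d9 = 4
d10 = 19/9
d11 = 3/2
endpoint = (11/2, -23/5)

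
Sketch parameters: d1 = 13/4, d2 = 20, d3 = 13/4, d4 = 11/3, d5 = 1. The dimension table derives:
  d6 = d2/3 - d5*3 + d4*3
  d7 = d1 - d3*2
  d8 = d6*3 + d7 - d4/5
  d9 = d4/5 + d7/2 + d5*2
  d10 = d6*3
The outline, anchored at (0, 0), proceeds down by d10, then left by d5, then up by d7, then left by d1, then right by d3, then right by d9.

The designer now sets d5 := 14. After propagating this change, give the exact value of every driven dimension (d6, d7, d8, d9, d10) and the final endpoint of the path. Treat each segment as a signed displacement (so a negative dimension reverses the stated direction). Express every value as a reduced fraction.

d6 = -73/3
d7 = -13/4
d8 = -4619/60
d9 = 3253/120
d10 = -73
endpoint = (1573/120, 279/4)

Apply edit: d5 := 14
  d6 = d2/3 - d5*3 + d4*3 = -73/3
  d7 = d1 - d3*2 = -13/4
  d8 = d6*3 + d7 - d4/5 = -4619/60
  d9 = d4/5 + d7/2 + d5*2 = 3253/120
  d10 = d6*3 = -73
Walk from origin (0, 0):
  seg 1: down by d10 = -73 → (0, 73)
  seg 2: left by d5 = 14 → (-14, 73)
  seg 3: up by d7 = -13/4 → (-14, 279/4)
  seg 4: left by d1 = 13/4 → (-69/4, 279/4)
  seg 5: right by d3 = 13/4 → (-14, 279/4)
  seg 6: right by d9 = 3253/120 → (1573/120, 279/4)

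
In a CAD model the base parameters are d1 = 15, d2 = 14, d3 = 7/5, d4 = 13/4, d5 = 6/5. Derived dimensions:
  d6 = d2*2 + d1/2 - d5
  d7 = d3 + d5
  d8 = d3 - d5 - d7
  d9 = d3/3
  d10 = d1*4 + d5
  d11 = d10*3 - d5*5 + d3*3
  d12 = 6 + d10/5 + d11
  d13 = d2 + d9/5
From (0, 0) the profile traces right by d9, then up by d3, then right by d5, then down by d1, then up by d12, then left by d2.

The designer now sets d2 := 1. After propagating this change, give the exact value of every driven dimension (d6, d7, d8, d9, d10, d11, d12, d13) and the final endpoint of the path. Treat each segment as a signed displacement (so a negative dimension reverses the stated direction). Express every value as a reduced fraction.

Apply edit: d2 := 1
  d6 = d2*2 + d1/2 - d5 = 83/10
  d7 = d3 + d5 = 13/5
  d8 = d3 - d5 - d7 = -12/5
  d9 = d3/3 = 7/15
  d10 = d1*4 + d5 = 306/5
  d11 = d10*3 - d5*5 + d3*3 = 909/5
  d12 = 6 + d10/5 + d11 = 5001/25
  d13 = d2 + d9/5 = 82/75
Walk from origin (0, 0):
  seg 1: right by d9 = 7/15 → (7/15, 0)
  seg 2: up by d3 = 7/5 → (7/15, 7/5)
  seg 3: right by d5 = 6/5 → (5/3, 7/5)
  seg 4: down by d1 = 15 → (5/3, -68/5)
  seg 5: up by d12 = 5001/25 → (5/3, 4661/25)
  seg 6: left by d2 = 1 → (2/3, 4661/25)

d6 = 83/10
d7 = 13/5
d8 = -12/5
d9 = 7/15
d10 = 306/5
d11 = 909/5
d12 = 5001/25
d13 = 82/75
endpoint = (2/3, 4661/25)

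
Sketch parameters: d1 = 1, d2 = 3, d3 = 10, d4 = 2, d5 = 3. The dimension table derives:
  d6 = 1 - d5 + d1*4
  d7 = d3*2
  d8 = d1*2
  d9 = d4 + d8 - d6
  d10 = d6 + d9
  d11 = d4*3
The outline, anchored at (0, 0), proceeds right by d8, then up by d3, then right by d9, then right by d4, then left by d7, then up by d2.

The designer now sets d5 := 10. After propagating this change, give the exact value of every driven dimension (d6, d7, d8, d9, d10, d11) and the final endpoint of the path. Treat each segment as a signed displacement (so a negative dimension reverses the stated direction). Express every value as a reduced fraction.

Apply edit: d5 := 10
  d6 = 1 - d5 + d1*4 = -5
  d7 = d3*2 = 20
  d8 = d1*2 = 2
  d9 = d4 + d8 - d6 = 9
  d10 = d6 + d9 = 4
  d11 = d4*3 = 6
Walk from origin (0, 0):
  seg 1: right by d8 = 2 → (2, 0)
  seg 2: up by d3 = 10 → (2, 10)
  seg 3: right by d9 = 9 → (11, 10)
  seg 4: right by d4 = 2 → (13, 10)
  seg 5: left by d7 = 20 → (-7, 10)
  seg 6: up by d2 = 3 → (-7, 13)

d6 = -5
d7 = 20
d8 = 2
d9 = 9
d10 = 4
d11 = 6
endpoint = (-7, 13)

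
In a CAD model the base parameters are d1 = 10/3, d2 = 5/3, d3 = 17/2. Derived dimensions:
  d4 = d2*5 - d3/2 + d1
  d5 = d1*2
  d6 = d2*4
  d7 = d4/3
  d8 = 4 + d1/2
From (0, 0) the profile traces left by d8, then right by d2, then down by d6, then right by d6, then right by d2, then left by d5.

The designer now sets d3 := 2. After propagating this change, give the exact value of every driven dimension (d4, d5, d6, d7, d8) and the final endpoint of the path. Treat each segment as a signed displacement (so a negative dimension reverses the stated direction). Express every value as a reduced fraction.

d4 = 32/3
d5 = 20/3
d6 = 20/3
d7 = 32/9
d8 = 17/3
endpoint = (-7/3, -20/3)

Apply edit: d3 := 2
  d4 = d2*5 - d3/2 + d1 = 32/3
  d5 = d1*2 = 20/3
  d6 = d2*4 = 20/3
  d7 = d4/3 = 32/9
  d8 = 4 + d1/2 = 17/3
Walk from origin (0, 0):
  seg 1: left by d8 = 17/3 → (-17/3, 0)
  seg 2: right by d2 = 5/3 → (-4, 0)
  seg 3: down by d6 = 20/3 → (-4, -20/3)
  seg 4: right by d6 = 20/3 → (8/3, -20/3)
  seg 5: right by d2 = 5/3 → (13/3, -20/3)
  seg 6: left by d5 = 20/3 → (-7/3, -20/3)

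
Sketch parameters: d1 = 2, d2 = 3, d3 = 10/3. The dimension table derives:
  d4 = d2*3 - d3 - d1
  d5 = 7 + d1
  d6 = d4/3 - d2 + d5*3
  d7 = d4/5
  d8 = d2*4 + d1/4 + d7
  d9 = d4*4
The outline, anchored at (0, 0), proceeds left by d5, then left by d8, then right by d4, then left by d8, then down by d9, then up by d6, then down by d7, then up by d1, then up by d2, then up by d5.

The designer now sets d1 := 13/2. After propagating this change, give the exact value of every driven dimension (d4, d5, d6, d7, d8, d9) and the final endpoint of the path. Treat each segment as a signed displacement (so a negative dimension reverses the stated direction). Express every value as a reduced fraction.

Apply edit: d1 := 13/2
  d4 = d2*3 - d3 - d1 = -5/6
  d5 = 7 + d1 = 27/2
  d6 = d4/3 - d2 + d5*3 = 335/9
  d7 = d4/5 = -1/6
  d8 = d2*4 + d1/4 + d7 = 323/24
  d9 = d4*4 = -10/3
Walk from origin (0, 0):
  seg 1: left by d5 = 27/2 → (-27/2, 0)
  seg 2: left by d8 = 323/24 → (-647/24, 0)
  seg 3: right by d4 = -5/6 → (-667/24, 0)
  seg 4: left by d8 = 323/24 → (-165/4, 0)
  seg 5: down by d9 = -10/3 → (-165/4, 10/3)
  seg 6: up by d6 = 335/9 → (-165/4, 365/9)
  seg 7: down by d7 = -1/6 → (-165/4, 733/18)
  seg 8: up by d1 = 13/2 → (-165/4, 425/9)
  seg 9: up by d2 = 3 → (-165/4, 452/9)
  seg 10: up by d5 = 27/2 → (-165/4, 1147/18)

d4 = -5/6
d5 = 27/2
d6 = 335/9
d7 = -1/6
d8 = 323/24
d9 = -10/3
endpoint = (-165/4, 1147/18)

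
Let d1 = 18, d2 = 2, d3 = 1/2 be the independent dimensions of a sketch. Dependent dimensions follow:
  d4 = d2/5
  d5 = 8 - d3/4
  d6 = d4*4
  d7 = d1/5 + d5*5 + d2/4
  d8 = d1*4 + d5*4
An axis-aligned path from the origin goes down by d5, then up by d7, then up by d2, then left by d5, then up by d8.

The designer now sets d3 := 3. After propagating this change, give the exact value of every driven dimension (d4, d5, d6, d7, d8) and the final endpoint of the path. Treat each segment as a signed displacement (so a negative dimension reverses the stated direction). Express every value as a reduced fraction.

d4 = 2/5
d5 = 29/4
d6 = 8/5
d7 = 807/20
d8 = 101
endpoint = (-29/4, 1361/10)

Apply edit: d3 := 3
  d4 = d2/5 = 2/5
  d5 = 8 - d3/4 = 29/4
  d6 = d4*4 = 8/5
  d7 = d1/5 + d5*5 + d2/4 = 807/20
  d8 = d1*4 + d5*4 = 101
Walk from origin (0, 0):
  seg 1: down by d5 = 29/4 → (0, -29/4)
  seg 2: up by d7 = 807/20 → (0, 331/10)
  seg 3: up by d2 = 2 → (0, 351/10)
  seg 4: left by d5 = 29/4 → (-29/4, 351/10)
  seg 5: up by d8 = 101 → (-29/4, 1361/10)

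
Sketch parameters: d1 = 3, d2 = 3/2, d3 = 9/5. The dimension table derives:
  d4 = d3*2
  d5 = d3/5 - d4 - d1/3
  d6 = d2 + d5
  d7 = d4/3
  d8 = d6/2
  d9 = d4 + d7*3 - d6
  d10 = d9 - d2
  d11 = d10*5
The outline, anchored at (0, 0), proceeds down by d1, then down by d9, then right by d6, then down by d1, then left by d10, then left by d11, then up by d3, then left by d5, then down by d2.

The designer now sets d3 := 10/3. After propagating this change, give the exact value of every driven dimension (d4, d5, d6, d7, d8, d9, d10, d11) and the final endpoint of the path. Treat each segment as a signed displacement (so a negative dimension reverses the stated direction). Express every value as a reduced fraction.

Apply edit: d3 := 10/3
  d4 = d3*2 = 20/3
  d5 = d3/5 - d4 - d1/3 = -7
  d6 = d2 + d5 = -11/2
  d7 = d4/3 = 20/9
  d8 = d6/2 = -11/4
  d9 = d4 + d7*3 - d6 = 113/6
  d10 = d9 - d2 = 52/3
  d11 = d10*5 = 260/3
Walk from origin (0, 0):
  seg 1: down by d1 = 3 → (0, -3)
  seg 2: down by d9 = 113/6 → (0, -131/6)
  seg 3: right by d6 = -11/2 → (-11/2, -131/6)
  seg 4: down by d1 = 3 → (-11/2, -149/6)
  seg 5: left by d10 = 52/3 → (-137/6, -149/6)
  seg 6: left by d11 = 260/3 → (-219/2, -149/6)
  seg 7: up by d3 = 10/3 → (-219/2, -43/2)
  seg 8: left by d5 = -7 → (-205/2, -43/2)
  seg 9: down by d2 = 3/2 → (-205/2, -23)

d4 = 20/3
d5 = -7
d6 = -11/2
d7 = 20/9
d8 = -11/4
d9 = 113/6
d10 = 52/3
d11 = 260/3
endpoint = (-205/2, -23)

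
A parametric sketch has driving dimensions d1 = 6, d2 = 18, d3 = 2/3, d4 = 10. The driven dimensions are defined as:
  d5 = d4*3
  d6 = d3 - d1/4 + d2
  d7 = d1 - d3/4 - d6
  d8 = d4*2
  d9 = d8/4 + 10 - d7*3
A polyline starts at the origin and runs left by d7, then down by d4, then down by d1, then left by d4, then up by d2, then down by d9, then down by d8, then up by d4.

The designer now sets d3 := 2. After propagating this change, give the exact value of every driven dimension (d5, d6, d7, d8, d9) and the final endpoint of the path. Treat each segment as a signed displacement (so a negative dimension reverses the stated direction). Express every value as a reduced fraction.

Apply edit: d3 := 2
  d5 = d4*3 = 30
  d6 = d3 - d1/4 + d2 = 37/2
  d7 = d1 - d3/4 - d6 = -13
  d8 = d4*2 = 20
  d9 = d8/4 + 10 - d7*3 = 54
Walk from origin (0, 0):
  seg 1: left by d7 = -13 → (13, 0)
  seg 2: down by d4 = 10 → (13, -10)
  seg 3: down by d1 = 6 → (13, -16)
  seg 4: left by d4 = 10 → (3, -16)
  seg 5: up by d2 = 18 → (3, 2)
  seg 6: down by d9 = 54 → (3, -52)
  seg 7: down by d8 = 20 → (3, -72)
  seg 8: up by d4 = 10 → (3, -62)

d5 = 30
d6 = 37/2
d7 = -13
d8 = 20
d9 = 54
endpoint = (3, -62)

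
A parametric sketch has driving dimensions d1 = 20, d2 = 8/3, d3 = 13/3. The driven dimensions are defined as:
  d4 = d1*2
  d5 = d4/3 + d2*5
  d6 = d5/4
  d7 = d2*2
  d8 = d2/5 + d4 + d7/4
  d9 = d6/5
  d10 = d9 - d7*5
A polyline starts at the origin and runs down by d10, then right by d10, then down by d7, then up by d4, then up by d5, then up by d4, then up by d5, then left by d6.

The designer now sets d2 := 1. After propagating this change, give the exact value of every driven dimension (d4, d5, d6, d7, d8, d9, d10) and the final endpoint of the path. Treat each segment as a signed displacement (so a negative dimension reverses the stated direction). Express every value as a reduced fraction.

Apply edit: d2 := 1
  d4 = d1*2 = 40
  d5 = d4/3 + d2*5 = 55/3
  d6 = d5/4 = 55/12
  d7 = d2*2 = 2
  d8 = d2/5 + d4 + d7/4 = 407/10
  d9 = d6/5 = 11/12
  d10 = d9 - d7*5 = -109/12
Walk from origin (0, 0):
  seg 1: down by d10 = -109/12 → (0, 109/12)
  seg 2: right by d10 = -109/12 → (-109/12, 109/12)
  seg 3: down by d7 = 2 → (-109/12, 85/12)
  seg 4: up by d4 = 40 → (-109/12, 565/12)
  seg 5: up by d5 = 55/3 → (-109/12, 785/12)
  seg 6: up by d4 = 40 → (-109/12, 1265/12)
  seg 7: up by d5 = 55/3 → (-109/12, 495/4)
  seg 8: left by d6 = 55/12 → (-41/3, 495/4)

d4 = 40
d5 = 55/3
d6 = 55/12
d7 = 2
d8 = 407/10
d9 = 11/12
d10 = -109/12
endpoint = (-41/3, 495/4)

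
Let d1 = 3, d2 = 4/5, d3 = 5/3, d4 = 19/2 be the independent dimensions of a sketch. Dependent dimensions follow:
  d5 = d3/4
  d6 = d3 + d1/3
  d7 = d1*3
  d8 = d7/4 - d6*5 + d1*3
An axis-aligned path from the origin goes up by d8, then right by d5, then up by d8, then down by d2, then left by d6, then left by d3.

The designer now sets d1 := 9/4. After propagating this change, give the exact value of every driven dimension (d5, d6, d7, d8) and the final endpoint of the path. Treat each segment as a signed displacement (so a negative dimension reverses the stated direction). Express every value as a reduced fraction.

Apply edit: d1 := 9/4
  d5 = d3/4 = 5/12
  d6 = d3 + d1/3 = 29/12
  d7 = d1*3 = 27/4
  d8 = d7/4 - d6*5 + d1*3 = -175/48
Walk from origin (0, 0):
  seg 1: up by d8 = -175/48 → (0, -175/48)
  seg 2: right by d5 = 5/12 → (5/12, -175/48)
  seg 3: up by d8 = -175/48 → (5/12, -175/24)
  seg 4: down by d2 = 4/5 → (5/12, -971/120)
  seg 5: left by d6 = 29/12 → (-2, -971/120)
  seg 6: left by d3 = 5/3 → (-11/3, -971/120)

d5 = 5/12
d6 = 29/12
d7 = 27/4
d8 = -175/48
endpoint = (-11/3, -971/120)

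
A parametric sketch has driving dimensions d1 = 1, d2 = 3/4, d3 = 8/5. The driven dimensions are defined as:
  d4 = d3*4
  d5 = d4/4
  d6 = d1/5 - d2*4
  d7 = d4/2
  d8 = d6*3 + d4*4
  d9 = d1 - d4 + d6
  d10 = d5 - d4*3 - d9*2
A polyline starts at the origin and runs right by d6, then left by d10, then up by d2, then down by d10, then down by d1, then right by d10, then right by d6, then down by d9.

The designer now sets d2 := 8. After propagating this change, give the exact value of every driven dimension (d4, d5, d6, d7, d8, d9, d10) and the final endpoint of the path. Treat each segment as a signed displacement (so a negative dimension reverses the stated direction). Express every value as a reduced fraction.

Apply edit: d2 := 8
  d4 = d3*4 = 32/5
  d5 = d4/4 = 8/5
  d6 = d1/5 - d2*4 = -159/5
  d7 = d4/2 = 16/5
  d8 = d6*3 + d4*4 = -349/5
  d9 = d1 - d4 + d6 = -186/5
  d10 = d5 - d4*3 - d9*2 = 284/5
Walk from origin (0, 0):
  seg 1: right by d6 = -159/5 → (-159/5, 0)
  seg 2: left by d10 = 284/5 → (-443/5, 0)
  seg 3: up by d2 = 8 → (-443/5, 8)
  seg 4: down by d10 = 284/5 → (-443/5, -244/5)
  seg 5: down by d1 = 1 → (-443/5, -249/5)
  seg 6: right by d10 = 284/5 → (-159/5, -249/5)
  seg 7: right by d6 = -159/5 → (-318/5, -249/5)
  seg 8: down by d9 = -186/5 → (-318/5, -63/5)

d4 = 32/5
d5 = 8/5
d6 = -159/5
d7 = 16/5
d8 = -349/5
d9 = -186/5
d10 = 284/5
endpoint = (-318/5, -63/5)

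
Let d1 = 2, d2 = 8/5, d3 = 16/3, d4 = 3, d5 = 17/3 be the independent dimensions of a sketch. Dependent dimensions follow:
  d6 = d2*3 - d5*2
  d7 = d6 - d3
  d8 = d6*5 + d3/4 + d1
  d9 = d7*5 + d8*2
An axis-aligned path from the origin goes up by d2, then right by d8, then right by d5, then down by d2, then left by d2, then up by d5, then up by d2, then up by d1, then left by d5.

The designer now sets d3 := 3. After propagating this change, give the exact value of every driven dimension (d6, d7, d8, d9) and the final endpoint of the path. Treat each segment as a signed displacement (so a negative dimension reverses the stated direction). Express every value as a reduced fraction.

Apply edit: d3 := 3
  d6 = d2*3 - d5*2 = -98/15
  d7 = d6 - d3 = -143/15
  d8 = d6*5 + d3/4 + d1 = -359/12
  d9 = d7*5 + d8*2 = -215/2
Walk from origin (0, 0):
  seg 1: up by d2 = 8/5 → (0, 8/5)
  seg 2: right by d8 = -359/12 → (-359/12, 8/5)
  seg 3: right by d5 = 17/3 → (-97/4, 8/5)
  seg 4: down by d2 = 8/5 → (-97/4, 0)
  seg 5: left by d2 = 8/5 → (-517/20, 0)
  seg 6: up by d5 = 17/3 → (-517/20, 17/3)
  seg 7: up by d2 = 8/5 → (-517/20, 109/15)
  seg 8: up by d1 = 2 → (-517/20, 139/15)
  seg 9: left by d5 = 17/3 → (-1891/60, 139/15)

d6 = -98/15
d7 = -143/15
d8 = -359/12
d9 = -215/2
endpoint = (-1891/60, 139/15)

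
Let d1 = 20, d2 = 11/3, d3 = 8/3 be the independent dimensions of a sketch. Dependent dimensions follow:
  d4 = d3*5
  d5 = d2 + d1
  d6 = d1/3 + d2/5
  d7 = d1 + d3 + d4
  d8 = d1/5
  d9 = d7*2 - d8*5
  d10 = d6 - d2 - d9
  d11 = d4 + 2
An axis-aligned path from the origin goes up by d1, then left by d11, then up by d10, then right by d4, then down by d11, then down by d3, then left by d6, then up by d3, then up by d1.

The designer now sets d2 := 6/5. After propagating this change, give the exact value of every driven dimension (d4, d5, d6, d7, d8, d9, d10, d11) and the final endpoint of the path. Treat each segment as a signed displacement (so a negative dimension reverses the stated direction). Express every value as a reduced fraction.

Apply edit: d2 := 6/5
  d4 = d3*5 = 40/3
  d5 = d2 + d1 = 106/5
  d6 = d1/3 + d2/5 = 518/75
  d7 = d1 + d3 + d4 = 36
  d8 = d1/5 = 4
  d9 = d7*2 - d8*5 = 52
  d10 = d6 - d2 - d9 = -3472/75
  d11 = d4 + 2 = 46/3
Walk from origin (0, 0):
  seg 1: up by d1 = 20 → (0, 20)
  seg 2: left by d11 = 46/3 → (-46/3, 20)
  seg 3: up by d10 = -3472/75 → (-46/3, -1972/75)
  seg 4: right by d4 = 40/3 → (-2, -1972/75)
  seg 5: down by d11 = 46/3 → (-2, -3122/75)
  seg 6: down by d3 = 8/3 → (-2, -3322/75)
  seg 7: left by d6 = 518/75 → (-668/75, -3322/75)
  seg 8: up by d3 = 8/3 → (-668/75, -3122/75)
  seg 9: up by d1 = 20 → (-668/75, -1622/75)

d4 = 40/3
d5 = 106/5
d6 = 518/75
d7 = 36
d8 = 4
d9 = 52
d10 = -3472/75
d11 = 46/3
endpoint = (-668/75, -1622/75)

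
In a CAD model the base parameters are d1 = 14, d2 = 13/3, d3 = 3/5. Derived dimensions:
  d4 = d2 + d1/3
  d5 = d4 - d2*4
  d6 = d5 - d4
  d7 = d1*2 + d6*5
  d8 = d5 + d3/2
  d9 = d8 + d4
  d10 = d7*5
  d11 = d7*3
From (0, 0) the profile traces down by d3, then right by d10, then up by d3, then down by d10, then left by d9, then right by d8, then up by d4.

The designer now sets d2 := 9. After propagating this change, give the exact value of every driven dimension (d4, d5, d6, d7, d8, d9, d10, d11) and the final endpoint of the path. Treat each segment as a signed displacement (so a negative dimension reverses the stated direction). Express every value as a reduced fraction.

d4 = 41/3
d5 = -67/3
d6 = -36
d7 = -152
d8 = -661/30
d9 = -251/30
d10 = -760
d11 = -456
endpoint = (-2321/3, 2321/3)

Apply edit: d2 := 9
  d4 = d2 + d1/3 = 41/3
  d5 = d4 - d2*4 = -67/3
  d6 = d5 - d4 = -36
  d7 = d1*2 + d6*5 = -152
  d8 = d5 + d3/2 = -661/30
  d9 = d8 + d4 = -251/30
  d10 = d7*5 = -760
  d11 = d7*3 = -456
Walk from origin (0, 0):
  seg 1: down by d3 = 3/5 → (0, -3/5)
  seg 2: right by d10 = -760 → (-760, -3/5)
  seg 3: up by d3 = 3/5 → (-760, 0)
  seg 4: down by d10 = -760 → (-760, 760)
  seg 5: left by d9 = -251/30 → (-22549/30, 760)
  seg 6: right by d8 = -661/30 → (-2321/3, 760)
  seg 7: up by d4 = 41/3 → (-2321/3, 2321/3)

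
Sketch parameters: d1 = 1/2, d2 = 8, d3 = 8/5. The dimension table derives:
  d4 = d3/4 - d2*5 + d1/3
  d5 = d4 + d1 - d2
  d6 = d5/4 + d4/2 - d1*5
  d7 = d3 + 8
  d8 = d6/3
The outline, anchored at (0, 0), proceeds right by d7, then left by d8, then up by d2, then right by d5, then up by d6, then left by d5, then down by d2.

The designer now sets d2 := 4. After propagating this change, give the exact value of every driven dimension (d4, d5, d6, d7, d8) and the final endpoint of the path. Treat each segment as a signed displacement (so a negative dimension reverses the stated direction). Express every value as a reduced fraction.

Apply edit: d2 := 4
  d4 = d3/4 - d2*5 + d1/3 = -583/30
  d5 = d4 + d1 - d2 = -344/15
  d6 = d5/4 + d4/2 - d1*5 = -359/20
  d7 = d3 + 8 = 48/5
  d8 = d6/3 = -359/60
Walk from origin (0, 0):
  seg 1: right by d7 = 48/5 → (48/5, 0)
  seg 2: left by d8 = -359/60 → (187/12, 0)
  seg 3: up by d2 = 4 → (187/12, 4)
  seg 4: right by d5 = -344/15 → (-147/20, 4)
  seg 5: up by d6 = -359/20 → (-147/20, -279/20)
  seg 6: left by d5 = -344/15 → (187/12, -279/20)
  seg 7: down by d2 = 4 → (187/12, -359/20)

d4 = -583/30
d5 = -344/15
d6 = -359/20
d7 = 48/5
d8 = -359/60
endpoint = (187/12, -359/20)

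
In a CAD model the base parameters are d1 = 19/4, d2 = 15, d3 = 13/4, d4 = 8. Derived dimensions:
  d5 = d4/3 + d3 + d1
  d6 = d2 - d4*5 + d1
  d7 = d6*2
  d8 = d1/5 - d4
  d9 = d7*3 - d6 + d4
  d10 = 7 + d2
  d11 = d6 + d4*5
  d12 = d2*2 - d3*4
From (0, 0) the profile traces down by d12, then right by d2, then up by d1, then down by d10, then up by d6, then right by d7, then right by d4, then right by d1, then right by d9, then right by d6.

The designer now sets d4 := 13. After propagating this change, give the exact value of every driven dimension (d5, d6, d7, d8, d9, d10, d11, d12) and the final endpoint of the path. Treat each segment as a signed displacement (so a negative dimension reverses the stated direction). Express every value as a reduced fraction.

Apply edit: d4 := 13
  d5 = d4/3 + d3 + d1 = 37/3
  d6 = d2 - d4*5 + d1 = -181/4
  d7 = d6*2 = -181/2
  d8 = d1/5 - d4 = -241/20
  d9 = d7*3 - d6 + d4 = -853/4
  d10 = 7 + d2 = 22
  d11 = d6 + d4*5 = 79/4
  d12 = d2*2 - d3*4 = 17
Walk from origin (0, 0):
  seg 1: down by d12 = 17 → (0, -17)
  seg 2: right by d2 = 15 → (15, -17)
  seg 3: up by d1 = 19/4 → (15, -49/4)
  seg 4: down by d10 = 22 → (15, -137/4)
  seg 5: up by d6 = -181/4 → (15, -159/2)
  seg 6: right by d7 = -181/2 → (-151/2, -159/2)
  seg 7: right by d4 = 13 → (-125/2, -159/2)
  seg 8: right by d1 = 19/4 → (-231/4, -159/2)
  seg 9: right by d9 = -853/4 → (-271, -159/2)
  seg 10: right by d6 = -181/4 → (-1265/4, -159/2)

d5 = 37/3
d6 = -181/4
d7 = -181/2
d8 = -241/20
d9 = -853/4
d10 = 22
d11 = 79/4
d12 = 17
endpoint = (-1265/4, -159/2)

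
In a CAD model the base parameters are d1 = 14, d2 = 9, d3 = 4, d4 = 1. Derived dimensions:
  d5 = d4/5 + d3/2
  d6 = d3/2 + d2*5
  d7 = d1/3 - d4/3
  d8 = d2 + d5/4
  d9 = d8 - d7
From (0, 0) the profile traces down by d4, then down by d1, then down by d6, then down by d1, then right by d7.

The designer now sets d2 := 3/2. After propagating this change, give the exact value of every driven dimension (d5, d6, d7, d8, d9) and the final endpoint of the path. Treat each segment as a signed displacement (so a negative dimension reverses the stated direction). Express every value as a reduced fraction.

d5 = 11/5
d6 = 19/2
d7 = 13/3
d8 = 41/20
d9 = -137/60
endpoint = (13/3, -77/2)

Apply edit: d2 := 3/2
  d5 = d4/5 + d3/2 = 11/5
  d6 = d3/2 + d2*5 = 19/2
  d7 = d1/3 - d4/3 = 13/3
  d8 = d2 + d5/4 = 41/20
  d9 = d8 - d7 = -137/60
Walk from origin (0, 0):
  seg 1: down by d4 = 1 → (0, -1)
  seg 2: down by d1 = 14 → (0, -15)
  seg 3: down by d6 = 19/2 → (0, -49/2)
  seg 4: down by d1 = 14 → (0, -77/2)
  seg 5: right by d7 = 13/3 → (13/3, -77/2)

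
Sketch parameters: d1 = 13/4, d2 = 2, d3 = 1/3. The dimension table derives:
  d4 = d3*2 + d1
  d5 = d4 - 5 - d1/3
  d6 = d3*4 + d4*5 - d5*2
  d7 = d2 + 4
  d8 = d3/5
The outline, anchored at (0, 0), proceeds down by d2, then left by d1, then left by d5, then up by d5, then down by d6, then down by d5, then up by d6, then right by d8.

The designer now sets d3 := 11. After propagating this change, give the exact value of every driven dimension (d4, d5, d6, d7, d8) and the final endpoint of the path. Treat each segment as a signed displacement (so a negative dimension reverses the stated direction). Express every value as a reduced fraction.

d4 = 101/4
d5 = 115/6
d6 = 1583/12
d7 = 6
d8 = 11/5
endpoint = (-1213/60, -2)

Apply edit: d3 := 11
  d4 = d3*2 + d1 = 101/4
  d5 = d4 - 5 - d1/3 = 115/6
  d6 = d3*4 + d4*5 - d5*2 = 1583/12
  d7 = d2 + 4 = 6
  d8 = d3/5 = 11/5
Walk from origin (0, 0):
  seg 1: down by d2 = 2 → (0, -2)
  seg 2: left by d1 = 13/4 → (-13/4, -2)
  seg 3: left by d5 = 115/6 → (-269/12, -2)
  seg 4: up by d5 = 115/6 → (-269/12, 103/6)
  seg 5: down by d6 = 1583/12 → (-269/12, -459/4)
  seg 6: down by d5 = 115/6 → (-269/12, -1607/12)
  seg 7: up by d6 = 1583/12 → (-269/12, -2)
  seg 8: right by d8 = 11/5 → (-1213/60, -2)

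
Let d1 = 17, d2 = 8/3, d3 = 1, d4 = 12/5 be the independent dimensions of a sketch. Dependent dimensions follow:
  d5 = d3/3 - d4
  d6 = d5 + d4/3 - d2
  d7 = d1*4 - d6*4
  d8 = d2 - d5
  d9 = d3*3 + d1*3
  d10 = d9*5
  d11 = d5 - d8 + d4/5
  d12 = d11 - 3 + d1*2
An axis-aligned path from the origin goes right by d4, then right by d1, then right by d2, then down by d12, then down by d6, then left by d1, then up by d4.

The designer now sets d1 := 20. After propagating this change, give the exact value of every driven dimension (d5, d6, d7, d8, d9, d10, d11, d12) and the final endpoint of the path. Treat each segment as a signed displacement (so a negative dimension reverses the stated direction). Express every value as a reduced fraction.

Apply edit: d1 := 20
  d5 = d3/3 - d4 = -31/15
  d6 = d5 + d4/3 - d2 = -59/15
  d7 = d1*4 - d6*4 = 1436/15
  d8 = d2 - d5 = 71/15
  d9 = d3*3 + d1*3 = 63
  d10 = d9*5 = 315
  d11 = d5 - d8 + d4/5 = -158/25
  d12 = d11 - 3 + d1*2 = 767/25
Walk from origin (0, 0):
  seg 1: right by d4 = 12/5 → (12/5, 0)
  seg 2: right by d1 = 20 → (112/5, 0)
  seg 3: right by d2 = 8/3 → (376/15, 0)
  seg 4: down by d12 = 767/25 → (376/15, -767/25)
  seg 5: down by d6 = -59/15 → (376/15, -2006/75)
  seg 6: left by d1 = 20 → (76/15, -2006/75)
  seg 7: up by d4 = 12/5 → (76/15, -1826/75)

d5 = -31/15
d6 = -59/15
d7 = 1436/15
d8 = 71/15
d9 = 63
d10 = 315
d11 = -158/25
d12 = 767/25
endpoint = (76/15, -1826/75)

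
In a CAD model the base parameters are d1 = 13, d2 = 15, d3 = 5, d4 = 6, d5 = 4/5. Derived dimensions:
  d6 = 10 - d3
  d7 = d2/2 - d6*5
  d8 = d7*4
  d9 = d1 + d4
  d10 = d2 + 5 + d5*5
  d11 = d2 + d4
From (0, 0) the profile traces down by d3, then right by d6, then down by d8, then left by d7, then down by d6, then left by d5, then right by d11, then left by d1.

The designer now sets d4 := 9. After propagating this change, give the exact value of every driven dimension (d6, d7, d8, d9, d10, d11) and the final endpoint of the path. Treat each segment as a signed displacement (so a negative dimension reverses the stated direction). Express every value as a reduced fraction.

d6 = 5
d7 = -35/2
d8 = -70
d9 = 22
d10 = 24
d11 = 24
endpoint = (327/10, 60)

Apply edit: d4 := 9
  d6 = 10 - d3 = 5
  d7 = d2/2 - d6*5 = -35/2
  d8 = d7*4 = -70
  d9 = d1 + d4 = 22
  d10 = d2 + 5 + d5*5 = 24
  d11 = d2 + d4 = 24
Walk from origin (0, 0):
  seg 1: down by d3 = 5 → (0, -5)
  seg 2: right by d6 = 5 → (5, -5)
  seg 3: down by d8 = -70 → (5, 65)
  seg 4: left by d7 = -35/2 → (45/2, 65)
  seg 5: down by d6 = 5 → (45/2, 60)
  seg 6: left by d5 = 4/5 → (217/10, 60)
  seg 7: right by d11 = 24 → (457/10, 60)
  seg 8: left by d1 = 13 → (327/10, 60)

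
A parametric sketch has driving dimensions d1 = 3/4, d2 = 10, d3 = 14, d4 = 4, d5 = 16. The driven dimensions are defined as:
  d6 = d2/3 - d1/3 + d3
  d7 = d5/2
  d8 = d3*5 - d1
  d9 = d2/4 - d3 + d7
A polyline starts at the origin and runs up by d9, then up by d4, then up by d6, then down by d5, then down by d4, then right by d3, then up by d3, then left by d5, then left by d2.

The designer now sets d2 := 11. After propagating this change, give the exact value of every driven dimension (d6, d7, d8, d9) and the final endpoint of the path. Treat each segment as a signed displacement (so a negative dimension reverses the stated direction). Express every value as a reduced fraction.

d6 = 209/12
d7 = 8
d8 = 277/4
d9 = -13/4
endpoint = (-13, 73/6)

Apply edit: d2 := 11
  d6 = d2/3 - d1/3 + d3 = 209/12
  d7 = d5/2 = 8
  d8 = d3*5 - d1 = 277/4
  d9 = d2/4 - d3 + d7 = -13/4
Walk from origin (0, 0):
  seg 1: up by d9 = -13/4 → (0, -13/4)
  seg 2: up by d4 = 4 → (0, 3/4)
  seg 3: up by d6 = 209/12 → (0, 109/6)
  seg 4: down by d5 = 16 → (0, 13/6)
  seg 5: down by d4 = 4 → (0, -11/6)
  seg 6: right by d3 = 14 → (14, -11/6)
  seg 7: up by d3 = 14 → (14, 73/6)
  seg 8: left by d5 = 16 → (-2, 73/6)
  seg 9: left by d2 = 11 → (-13, 73/6)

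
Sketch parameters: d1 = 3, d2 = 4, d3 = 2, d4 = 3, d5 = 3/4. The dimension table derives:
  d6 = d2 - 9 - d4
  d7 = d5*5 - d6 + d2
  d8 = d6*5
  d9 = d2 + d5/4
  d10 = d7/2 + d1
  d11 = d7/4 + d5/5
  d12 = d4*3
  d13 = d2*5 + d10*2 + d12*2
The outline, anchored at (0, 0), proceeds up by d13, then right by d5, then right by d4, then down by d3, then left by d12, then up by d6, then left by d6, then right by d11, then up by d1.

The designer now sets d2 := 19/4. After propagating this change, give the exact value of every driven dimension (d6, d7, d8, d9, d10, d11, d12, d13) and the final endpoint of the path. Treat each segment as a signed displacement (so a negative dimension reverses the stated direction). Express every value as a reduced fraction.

Apply edit: d2 := 19/4
  d6 = d2 - 9 - d4 = -29/4
  d7 = d5*5 - d6 + d2 = 63/4
  d8 = d6*5 = -145/4
  d9 = d2 + d5/4 = 79/16
  d10 = d7/2 + d1 = 87/8
  d11 = d7/4 + d5/5 = 327/80
  d12 = d4*3 = 9
  d13 = d2*5 + d10*2 + d12*2 = 127/2
Walk from origin (0, 0):
  seg 1: up by d13 = 127/2 → (0, 127/2)
  seg 2: right by d5 = 3/4 → (3/4, 127/2)
  seg 3: right by d4 = 3 → (15/4, 127/2)
  seg 4: down by d3 = 2 → (15/4, 123/2)
  seg 5: left by d12 = 9 → (-21/4, 123/2)
  seg 6: up by d6 = -29/4 → (-21/4, 217/4)
  seg 7: left by d6 = -29/4 → (2, 217/4)
  seg 8: right by d11 = 327/80 → (487/80, 217/4)
  seg 9: up by d1 = 3 → (487/80, 229/4)

d6 = -29/4
d7 = 63/4
d8 = -145/4
d9 = 79/16
d10 = 87/8
d11 = 327/80
d12 = 9
d13 = 127/2
endpoint = (487/80, 229/4)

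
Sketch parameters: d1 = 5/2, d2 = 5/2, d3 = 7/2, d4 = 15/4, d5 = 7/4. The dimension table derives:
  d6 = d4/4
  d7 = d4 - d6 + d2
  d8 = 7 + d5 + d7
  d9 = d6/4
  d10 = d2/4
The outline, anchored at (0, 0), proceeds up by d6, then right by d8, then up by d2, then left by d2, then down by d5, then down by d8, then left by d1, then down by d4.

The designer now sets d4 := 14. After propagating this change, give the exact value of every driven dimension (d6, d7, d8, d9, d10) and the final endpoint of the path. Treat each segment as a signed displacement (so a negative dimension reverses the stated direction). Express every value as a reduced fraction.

Apply edit: d4 := 14
  d6 = d4/4 = 7/2
  d7 = d4 - d6 + d2 = 13
  d8 = 7 + d5 + d7 = 87/4
  d9 = d6/4 = 7/8
  d10 = d2/4 = 5/8
Walk from origin (0, 0):
  seg 1: up by d6 = 7/2 → (0, 7/2)
  seg 2: right by d8 = 87/4 → (87/4, 7/2)
  seg 3: up by d2 = 5/2 → (87/4, 6)
  seg 4: left by d2 = 5/2 → (77/4, 6)
  seg 5: down by d5 = 7/4 → (77/4, 17/4)
  seg 6: down by d8 = 87/4 → (77/4, -35/2)
  seg 7: left by d1 = 5/2 → (67/4, -35/2)
  seg 8: down by d4 = 14 → (67/4, -63/2)

d6 = 7/2
d7 = 13
d8 = 87/4
d9 = 7/8
d10 = 5/8
endpoint = (67/4, -63/2)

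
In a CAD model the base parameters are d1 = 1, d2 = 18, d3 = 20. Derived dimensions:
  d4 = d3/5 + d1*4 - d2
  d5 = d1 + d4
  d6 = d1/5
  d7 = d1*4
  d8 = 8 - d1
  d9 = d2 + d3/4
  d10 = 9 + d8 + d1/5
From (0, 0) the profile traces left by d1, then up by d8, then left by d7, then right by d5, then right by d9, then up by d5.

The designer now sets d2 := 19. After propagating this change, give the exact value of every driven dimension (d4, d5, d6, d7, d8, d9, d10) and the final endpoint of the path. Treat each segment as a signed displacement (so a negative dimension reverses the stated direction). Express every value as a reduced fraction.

d4 = -11
d5 = -10
d6 = 1/5
d7 = 4
d8 = 7
d9 = 24
d10 = 81/5
endpoint = (9, -3)

Apply edit: d2 := 19
  d4 = d3/5 + d1*4 - d2 = -11
  d5 = d1 + d4 = -10
  d6 = d1/5 = 1/5
  d7 = d1*4 = 4
  d8 = 8 - d1 = 7
  d9 = d2 + d3/4 = 24
  d10 = 9 + d8 + d1/5 = 81/5
Walk from origin (0, 0):
  seg 1: left by d1 = 1 → (-1, 0)
  seg 2: up by d8 = 7 → (-1, 7)
  seg 3: left by d7 = 4 → (-5, 7)
  seg 4: right by d5 = -10 → (-15, 7)
  seg 5: right by d9 = 24 → (9, 7)
  seg 6: up by d5 = -10 → (9, -3)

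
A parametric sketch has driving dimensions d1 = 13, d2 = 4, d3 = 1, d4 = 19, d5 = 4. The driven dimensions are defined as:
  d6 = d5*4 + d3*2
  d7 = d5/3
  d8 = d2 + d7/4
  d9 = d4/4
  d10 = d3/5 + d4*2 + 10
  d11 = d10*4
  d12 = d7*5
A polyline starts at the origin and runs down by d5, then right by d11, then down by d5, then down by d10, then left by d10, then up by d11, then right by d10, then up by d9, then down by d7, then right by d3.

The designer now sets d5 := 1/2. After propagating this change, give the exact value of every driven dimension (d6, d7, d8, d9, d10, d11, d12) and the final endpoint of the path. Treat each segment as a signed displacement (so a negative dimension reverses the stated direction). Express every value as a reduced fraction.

Apply edit: d5 := 1/2
  d6 = d5*4 + d3*2 = 4
  d7 = d5/3 = 1/6
  d8 = d2 + d7/4 = 97/24
  d9 = d4/4 = 19/4
  d10 = d3/5 + d4*2 + 10 = 241/5
  d11 = d10*4 = 964/5
  d12 = d7*5 = 5/6
Walk from origin (0, 0):
  seg 1: down by d5 = 1/2 → (0, -1/2)
  seg 2: right by d11 = 964/5 → (964/5, -1/2)
  seg 3: down by d5 = 1/2 → (964/5, -1)
  seg 4: down by d10 = 241/5 → (964/5, -246/5)
  seg 5: left by d10 = 241/5 → (723/5, -246/5)
  seg 6: up by d11 = 964/5 → (723/5, 718/5)
  seg 7: right by d10 = 241/5 → (964/5, 718/5)
  seg 8: up by d9 = 19/4 → (964/5, 2967/20)
  seg 9: down by d7 = 1/6 → (964/5, 8891/60)
  seg 10: right by d3 = 1 → (969/5, 8891/60)

d6 = 4
d7 = 1/6
d8 = 97/24
d9 = 19/4
d10 = 241/5
d11 = 964/5
d12 = 5/6
endpoint = (969/5, 8891/60)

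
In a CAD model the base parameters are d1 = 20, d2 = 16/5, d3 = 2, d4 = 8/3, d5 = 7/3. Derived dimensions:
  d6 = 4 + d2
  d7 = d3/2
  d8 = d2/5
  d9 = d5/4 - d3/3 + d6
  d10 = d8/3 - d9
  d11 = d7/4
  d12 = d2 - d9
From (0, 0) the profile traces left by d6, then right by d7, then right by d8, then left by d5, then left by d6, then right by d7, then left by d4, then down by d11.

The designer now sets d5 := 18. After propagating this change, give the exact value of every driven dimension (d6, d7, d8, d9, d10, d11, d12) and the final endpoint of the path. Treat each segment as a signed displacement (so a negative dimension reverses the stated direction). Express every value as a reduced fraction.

Apply edit: d5 := 18
  d6 = 4 + d2 = 36/5
  d7 = d3/2 = 1
  d8 = d2/5 = 16/25
  d9 = d5/4 - d3/3 + d6 = 331/30
  d10 = d8/3 - d9 = -541/50
  d11 = d7/4 = 1/4
  d12 = d2 - d9 = -47/6
Walk from origin (0, 0):
  seg 1: left by d6 = 36/5 → (-36/5, 0)
  seg 2: right by d7 = 1 → (-31/5, 0)
  seg 3: right by d8 = 16/25 → (-139/25, 0)
  seg 4: left by d5 = 18 → (-589/25, 0)
  seg 5: left by d6 = 36/5 → (-769/25, 0)
  seg 6: right by d7 = 1 → (-744/25, 0)
  seg 7: left by d4 = 8/3 → (-2432/75, 0)
  seg 8: down by d11 = 1/4 → (-2432/75, -1/4)

d6 = 36/5
d7 = 1
d8 = 16/25
d9 = 331/30
d10 = -541/50
d11 = 1/4
d12 = -47/6
endpoint = (-2432/75, -1/4)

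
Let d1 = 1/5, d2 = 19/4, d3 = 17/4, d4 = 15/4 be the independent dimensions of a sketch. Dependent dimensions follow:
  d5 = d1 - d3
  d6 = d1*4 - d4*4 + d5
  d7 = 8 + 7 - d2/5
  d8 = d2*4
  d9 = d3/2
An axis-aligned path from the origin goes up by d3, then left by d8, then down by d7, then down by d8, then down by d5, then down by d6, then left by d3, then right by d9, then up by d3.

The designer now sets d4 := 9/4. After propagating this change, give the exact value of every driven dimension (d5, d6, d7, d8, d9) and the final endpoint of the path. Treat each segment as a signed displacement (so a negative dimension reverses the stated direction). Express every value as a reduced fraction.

d5 = -81/20
d6 = -49/4
d7 = 281/20
d8 = 19
d9 = 17/8
endpoint = (-169/8, -33/4)

Apply edit: d4 := 9/4
  d5 = d1 - d3 = -81/20
  d6 = d1*4 - d4*4 + d5 = -49/4
  d7 = 8 + 7 - d2/5 = 281/20
  d8 = d2*4 = 19
  d9 = d3/2 = 17/8
Walk from origin (0, 0):
  seg 1: up by d3 = 17/4 → (0, 17/4)
  seg 2: left by d8 = 19 → (-19, 17/4)
  seg 3: down by d7 = 281/20 → (-19, -49/5)
  seg 4: down by d8 = 19 → (-19, -144/5)
  seg 5: down by d5 = -81/20 → (-19, -99/4)
  seg 6: down by d6 = -49/4 → (-19, -25/2)
  seg 7: left by d3 = 17/4 → (-93/4, -25/2)
  seg 8: right by d9 = 17/8 → (-169/8, -25/2)
  seg 9: up by d3 = 17/4 → (-169/8, -33/4)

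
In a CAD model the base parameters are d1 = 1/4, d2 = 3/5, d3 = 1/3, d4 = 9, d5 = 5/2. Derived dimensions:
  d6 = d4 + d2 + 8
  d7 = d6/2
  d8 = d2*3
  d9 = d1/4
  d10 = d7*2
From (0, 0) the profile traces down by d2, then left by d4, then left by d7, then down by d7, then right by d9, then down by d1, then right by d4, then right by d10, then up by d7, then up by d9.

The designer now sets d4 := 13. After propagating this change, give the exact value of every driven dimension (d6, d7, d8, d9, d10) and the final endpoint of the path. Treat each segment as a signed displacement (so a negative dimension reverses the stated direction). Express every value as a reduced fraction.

Apply edit: d4 := 13
  d6 = d4 + d2 + 8 = 108/5
  d7 = d6/2 = 54/5
  d8 = d2*3 = 9/5
  d9 = d1/4 = 1/16
  d10 = d7*2 = 108/5
Walk from origin (0, 0):
  seg 1: down by d2 = 3/5 → (0, -3/5)
  seg 2: left by d4 = 13 → (-13, -3/5)
  seg 3: left by d7 = 54/5 → (-119/5, -3/5)
  seg 4: down by d7 = 54/5 → (-119/5, -57/5)
  seg 5: right by d9 = 1/16 → (-1899/80, -57/5)
  seg 6: down by d1 = 1/4 → (-1899/80, -233/20)
  seg 7: right by d4 = 13 → (-859/80, -233/20)
  seg 8: right by d10 = 108/5 → (869/80, -233/20)
  seg 9: up by d7 = 54/5 → (869/80, -17/20)
  seg 10: up by d9 = 1/16 → (869/80, -63/80)

d6 = 108/5
d7 = 54/5
d8 = 9/5
d9 = 1/16
d10 = 108/5
endpoint = (869/80, -63/80)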